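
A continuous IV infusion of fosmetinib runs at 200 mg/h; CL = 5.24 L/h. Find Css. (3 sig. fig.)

Css = infusion rate / CL = 200 / 5.24 ≈ 38.2 µg/mL

38.2 µg/mL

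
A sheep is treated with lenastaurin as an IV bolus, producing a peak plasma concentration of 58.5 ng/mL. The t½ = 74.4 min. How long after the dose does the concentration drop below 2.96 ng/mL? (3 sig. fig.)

320 minutes

k = ln 2 / 74.4 = 0.009316 min⁻¹
C(t) = C₀ e^(−kt)  ⇒  t = ln(C₀/C) / k
t = ln(58.5/2.96) / 0.009316 = 2.984 / 0.009316 ≈ 320 minutes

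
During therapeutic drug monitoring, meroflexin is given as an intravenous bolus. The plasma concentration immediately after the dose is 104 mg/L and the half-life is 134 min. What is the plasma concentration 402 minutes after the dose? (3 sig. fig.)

13.0 mg/L

k = ln 2 / 134 = 0.005173 min⁻¹
C(t) = C₀ e^(−kt) = 104 × e^(−0.005173 × 402) = 104 × e^(−2.079) = 104 × 0.1250 ≈ 13.0 mg/L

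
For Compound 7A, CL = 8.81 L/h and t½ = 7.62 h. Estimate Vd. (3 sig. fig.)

k = ln 2 / t½ = ln 2 / 7.62 = 0.09096 h⁻¹
V = CL / k = 8.81 / 0.09096 ≈ 96.9 L

96.9 L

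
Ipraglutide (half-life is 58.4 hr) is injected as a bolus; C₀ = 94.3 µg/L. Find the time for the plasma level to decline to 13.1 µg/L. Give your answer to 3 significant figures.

166 hours

k = ln 2 / 58.4 = 0.01187 hr⁻¹
C(t) = C₀ e^(−kt)  ⇒  t = ln(C₀/C) / k
t = ln(94.3/13.1) / 0.01187 = 1.974 / 0.01187 ≈ 166 hours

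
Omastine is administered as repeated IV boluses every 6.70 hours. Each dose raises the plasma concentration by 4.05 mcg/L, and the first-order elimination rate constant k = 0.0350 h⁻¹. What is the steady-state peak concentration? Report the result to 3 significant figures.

19.4 mcg/L

Fraction remaining after one interval: e^(−kτ) = e^(−0.03500 × 6.70) = 0.7910
R = 1 / (1 − 0.7910) = 4.784
Css,max = 4.05 × 4.784 ≈ 19.4 mcg/L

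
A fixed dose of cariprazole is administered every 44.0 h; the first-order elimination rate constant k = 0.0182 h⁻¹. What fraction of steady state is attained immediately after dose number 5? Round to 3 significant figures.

f_n = 1 − e^(−nkτ) = 1 − e^(−5 × 0.01820 × 44.0) = 1 − e^(−4.004) = 1 − 0.01824 ≈ 0.982

0.982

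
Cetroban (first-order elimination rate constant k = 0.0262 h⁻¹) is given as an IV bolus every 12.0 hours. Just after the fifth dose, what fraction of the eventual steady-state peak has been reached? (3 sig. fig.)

f_n = 1 − e^(−nkτ) = 1 − e^(−5 × 0.02620 × 12.0) = 1 − e^(−1.572) = 1 − 0.2076 ≈ 0.792

0.792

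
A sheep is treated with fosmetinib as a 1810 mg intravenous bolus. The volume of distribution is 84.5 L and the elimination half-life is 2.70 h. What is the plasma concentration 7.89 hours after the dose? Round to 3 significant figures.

2.83 µg/mL

C₀ = dose / V = 1810 / 84.5 = 21.42 µg/mL
k = ln 2 / 2.70 = 0.2567 h⁻¹
C(t) = C₀ e^(−kt) = 21.42 × e^(−0.2567 × 7.89) = 21.42 × e^(−2.026) = 21.42 × 0.1319 ≈ 2.83 µg/mL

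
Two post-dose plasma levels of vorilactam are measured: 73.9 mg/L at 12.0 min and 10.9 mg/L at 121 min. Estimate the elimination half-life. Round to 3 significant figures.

39.5 minutes

k = ln(C₁/C₂) / (t₂ − t₁) = ln(73.9/10.9) / (121 − 12.0)
  = 1.914 / 109.0 = 0.01756 min⁻¹
t½ = ln 2 / k = ln 2 / 0.01756 ≈ 39.5 minutes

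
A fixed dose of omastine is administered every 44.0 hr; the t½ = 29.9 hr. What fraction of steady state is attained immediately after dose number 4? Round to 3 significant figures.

k = ln 2 / 29.9 = 0.02318 hr⁻¹
f_n = 1 − e^(−nkτ) = 1 − e^(−4 × 0.02318 × 44.0) = 1 − e^(−4.080) = 1 − 0.01691 ≈ 0.983

0.983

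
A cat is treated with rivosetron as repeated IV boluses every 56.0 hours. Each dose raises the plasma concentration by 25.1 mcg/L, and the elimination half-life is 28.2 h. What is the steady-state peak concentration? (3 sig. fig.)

33.6 mcg/L

k = ln 2 / 28.2 = 0.02458 h⁻¹
Fraction remaining after one interval: e^(−kτ) = e^(−0.02458 × 56.0) = 0.2525
R = 1 / (1 − 0.2525) = 1.338
Css,max = 25.1 × 1.338 ≈ 33.6 mcg/L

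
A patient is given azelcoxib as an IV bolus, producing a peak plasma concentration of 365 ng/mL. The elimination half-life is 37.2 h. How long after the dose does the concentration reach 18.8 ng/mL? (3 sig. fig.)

k = ln 2 / 37.2 = 0.01863 h⁻¹
C(t) = C₀ e^(−kt)  ⇒  t = ln(C₀/C) / k
t = ln(365/18.8) / 0.01863 = 2.966 / 0.01863 ≈ 159 hours

159 hours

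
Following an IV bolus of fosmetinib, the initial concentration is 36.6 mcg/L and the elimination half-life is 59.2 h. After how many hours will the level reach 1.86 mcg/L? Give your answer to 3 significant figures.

k = ln 2 / 59.2 = 0.01171 h⁻¹
C(t) = C₀ e^(−kt)  ⇒  t = ln(C₀/C) / k
t = ln(36.6/1.86) / 0.01171 = 2.979 / 0.01171 ≈ 254 hours

254 hours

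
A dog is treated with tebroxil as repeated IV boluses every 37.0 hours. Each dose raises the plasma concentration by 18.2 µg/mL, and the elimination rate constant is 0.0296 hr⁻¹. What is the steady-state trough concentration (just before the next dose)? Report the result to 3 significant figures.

9.15 µg/mL

Fraction remaining after one interval: e^(−kτ) = e^(−0.02960 × 37.0) = 0.3345
R = 1 / (1 − 0.3345) = 1.503
Css,max = 18.2 × 1.503 = 27.35 µg/mL
Css,min = Css,max × e^(−kτ) = 27.35 × 0.3345 ≈ 9.15 µg/mL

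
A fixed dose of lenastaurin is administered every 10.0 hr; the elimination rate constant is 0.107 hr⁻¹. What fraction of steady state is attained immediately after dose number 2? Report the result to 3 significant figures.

0.882

f_n = 1 − e^(−nkτ) = 1 − e^(−2 × 0.1070 × 10.0) = 1 − e^(−2.140) = 1 − 0.1177 ≈ 0.882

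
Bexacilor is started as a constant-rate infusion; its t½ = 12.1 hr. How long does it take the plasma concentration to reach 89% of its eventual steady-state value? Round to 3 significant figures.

38.5 hours

k = ln 2 / 12.1 = 0.05728 hr⁻¹
f = 1 − e^(−kt)  ⇒  t = −ln(1 − f) / k
t = −ln(1 − 0.89) / 0.05728 = 2.207 / 0.05728 ≈ 38.5 hours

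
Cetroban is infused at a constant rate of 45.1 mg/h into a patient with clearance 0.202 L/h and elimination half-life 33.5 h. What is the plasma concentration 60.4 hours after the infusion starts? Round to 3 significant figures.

Css = rate / CL = 45.1 / 0.202 = 223.3 mg/L
k = ln 2 / 33.5 = 0.02069 h⁻¹
C(t) = Css (1 − e^(−kt)) = 223.3 × (1 − e^(−1.250)) = 223.3 × 0.7134 ≈ 159 mg/L

159 mg/L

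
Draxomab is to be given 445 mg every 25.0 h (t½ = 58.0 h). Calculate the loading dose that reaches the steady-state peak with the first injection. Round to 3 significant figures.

1720 mg

k = ln 2 / 58.0 = 0.01195 h⁻¹
Accumulation ratio R = 1 / (1 − e^(−kτ)) = 1 / (1 − e^(−0.01195×25.0)) = 1 / (1 − 0.7417) = 3.872
Loading dose = maintenance dose × R = 445 × 3.872 ≈ 1720 mg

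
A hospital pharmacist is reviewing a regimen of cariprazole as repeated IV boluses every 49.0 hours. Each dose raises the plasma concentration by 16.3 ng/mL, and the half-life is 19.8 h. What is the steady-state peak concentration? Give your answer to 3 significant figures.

k = ln 2 / 19.8 = 0.03501 h⁻¹
Fraction remaining after one interval: e^(−kτ) = e^(−0.03501 × 49.0) = 0.1799
R = 1 / (1 − 0.1799) = 1.219
Css,max = 16.3 × 1.219 ≈ 19.9 ng/mL

19.9 ng/mL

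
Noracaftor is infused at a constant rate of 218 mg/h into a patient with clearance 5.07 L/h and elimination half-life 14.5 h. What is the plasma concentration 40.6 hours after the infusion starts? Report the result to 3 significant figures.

36.8 µg/mL

Css = rate / CL = 218 / 5.07 = 43.00 µg/mL
k = ln 2 / 14.5 = 0.04780 h⁻¹
C(t) = Css (1 − e^(−kt)) = 43.00 × (1 − e^(−1.941)) = 43.00 × 0.8564 ≈ 36.8 µg/mL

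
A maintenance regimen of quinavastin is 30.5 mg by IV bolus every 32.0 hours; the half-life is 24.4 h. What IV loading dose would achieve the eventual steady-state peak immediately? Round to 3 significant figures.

51.1 mg

k = ln 2 / 24.4 = 0.02841 h⁻¹
Accumulation ratio R = 1 / (1 − e^(−kτ)) = 1 / (1 − e^(−0.02841×32.0)) = 1 / (1 − 0.4029) = 1.675
Loading dose = maintenance dose × R = 30.5 × 1.675 ≈ 51.1 mg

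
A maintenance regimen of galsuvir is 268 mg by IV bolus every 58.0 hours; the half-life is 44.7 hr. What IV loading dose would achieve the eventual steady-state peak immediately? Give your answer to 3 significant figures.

k = ln 2 / 44.7 = 0.01551 hr⁻¹
Accumulation ratio R = 1 / (1 − e^(−kτ)) = 1 / (1 − e^(−0.01551×58.0)) = 1 / (1 − 0.4068) = 1.686
Loading dose = maintenance dose × R = 268 × 1.686 ≈ 452 mg

452 mg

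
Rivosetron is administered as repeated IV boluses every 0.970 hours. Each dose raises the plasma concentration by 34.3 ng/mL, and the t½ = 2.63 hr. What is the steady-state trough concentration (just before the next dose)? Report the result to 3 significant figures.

k = ln 2 / 2.63 = 0.2636 hr⁻¹
Fraction remaining after one interval: e^(−kτ) = e^(−0.2636 × 0.970) = 0.7744
R = 1 / (1 − 0.7744) = 4.433
Css,max = 34.3 × 4.433 = 152.0 ng/mL
Css,min = Css,max × e^(−kτ) = 152.0 × 0.7744 ≈ 118 ng/mL

118 ng/mL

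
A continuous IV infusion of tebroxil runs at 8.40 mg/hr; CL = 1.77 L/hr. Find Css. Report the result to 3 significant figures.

Css = infusion rate / CL = 8.40 / 1.77 ≈ 4.75 µg/mL

4.75 µg/mL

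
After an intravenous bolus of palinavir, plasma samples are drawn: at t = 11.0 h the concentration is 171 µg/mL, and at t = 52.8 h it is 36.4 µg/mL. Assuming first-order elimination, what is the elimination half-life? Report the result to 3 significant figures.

18.7 hours

k = ln(C₁/C₂) / (t₂ − t₁) = ln(171/36.4) / (52.8 − 11.0)
  = 1.547 / 41.80 = 0.03701 h⁻¹
t½ = ln 2 / k = ln 2 / 0.03701 ≈ 18.7 hours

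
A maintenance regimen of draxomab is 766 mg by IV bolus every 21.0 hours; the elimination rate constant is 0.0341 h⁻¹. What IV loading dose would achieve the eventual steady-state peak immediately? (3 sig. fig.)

Accumulation ratio R = 1 / (1 − e^(−kτ)) = 1 / (1 − e^(−0.03410×21.0)) = 1 / (1 − 0.4887) = 1.956
Loading dose = maintenance dose × R = 766 × 1.956 ≈ 1500 mg

1500 mg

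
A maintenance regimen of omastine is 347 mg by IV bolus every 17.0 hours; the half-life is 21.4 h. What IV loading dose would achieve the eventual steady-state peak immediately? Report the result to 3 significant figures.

k = ln 2 / 21.4 = 0.03239 h⁻¹
Accumulation ratio R = 1 / (1 − e^(−kτ)) = 1 / (1 − e^(−0.03239×17.0)) = 1 / (1 − 0.5766) = 2.362
Loading dose = maintenance dose × R = 347 × 2.362 ≈ 820 mg

820 mg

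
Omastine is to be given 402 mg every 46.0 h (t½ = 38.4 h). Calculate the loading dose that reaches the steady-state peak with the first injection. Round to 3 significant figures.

k = ln 2 / 38.4 = 0.01805 h⁻¹
Accumulation ratio R = 1 / (1 − e^(−kτ)) = 1 / (1 − e^(−0.01805×46.0)) = 1 / (1 − 0.4359) = 1.773
Loading dose = maintenance dose × R = 402 × 1.773 ≈ 713 mg

713 mg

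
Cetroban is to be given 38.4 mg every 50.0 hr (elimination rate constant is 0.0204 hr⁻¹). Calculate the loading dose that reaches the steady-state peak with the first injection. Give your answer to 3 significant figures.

60.1 mg

Accumulation ratio R = 1 / (1 − e^(−kτ)) = 1 / (1 − e^(−0.02040×50.0)) = 1 / (1 − 0.3606) = 1.564
Loading dose = maintenance dose × R = 38.4 × 1.564 ≈ 60.1 mg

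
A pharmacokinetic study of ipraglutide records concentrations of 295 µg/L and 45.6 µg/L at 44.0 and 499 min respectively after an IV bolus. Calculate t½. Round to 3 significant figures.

169 minutes

k = ln(C₁/C₂) / (t₂ − t₁) = ln(295/45.6) / (499 − 44.0)
  = 1.867 / 455.0 = 0.004103 min⁻¹
t½ = ln 2 / k = ln 2 / 0.004103 ≈ 169 minutes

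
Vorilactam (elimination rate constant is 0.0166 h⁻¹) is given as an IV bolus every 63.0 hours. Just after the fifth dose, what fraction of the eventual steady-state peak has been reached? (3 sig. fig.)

0.995

f_n = 1 − e^(−nkτ) = 1 − e^(−5 × 0.01660 × 63.0) = 1 − e^(−5.229) = 1 − 0.005359 ≈ 0.995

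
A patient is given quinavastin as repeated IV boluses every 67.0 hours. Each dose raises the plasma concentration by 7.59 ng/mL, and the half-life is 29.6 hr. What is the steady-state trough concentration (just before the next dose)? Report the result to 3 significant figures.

k = ln 2 / 29.6 = 0.02342 hr⁻¹
Fraction remaining after one interval: e^(−kτ) = e^(−0.02342 × 67.0) = 0.2083
R = 1 / (1 − 0.2083) = 1.263
Css,max = 7.59 × 1.263 = 9.587 ng/mL
Css,min = Css,max × e^(−kτ) = 9.587 × 0.2083 ≈ 2.00 ng/mL

2.00 ng/mL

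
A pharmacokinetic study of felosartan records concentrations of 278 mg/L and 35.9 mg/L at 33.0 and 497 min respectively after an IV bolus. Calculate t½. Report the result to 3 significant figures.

k = ln(C₁/C₂) / (t₂ − t₁) = ln(278/35.9) / (497 − 33.0)
  = 2.047 / 464.0 = 0.004411 min⁻¹
t½ = ln 2 / k = ln 2 / 0.004411 ≈ 157 minutes

157 minutes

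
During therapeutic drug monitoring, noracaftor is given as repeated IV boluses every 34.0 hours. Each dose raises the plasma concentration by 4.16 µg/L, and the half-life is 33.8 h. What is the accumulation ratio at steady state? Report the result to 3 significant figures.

1.99

k = ln 2 / 33.8 = 0.02051 h⁻¹
Fraction remaining after one interval: e^(−kτ) = e^(−0.02051 × 34.0) = 0.4980
R = 1 / (1 − 0.4980) = 1 / 0.5020 ≈ 1.99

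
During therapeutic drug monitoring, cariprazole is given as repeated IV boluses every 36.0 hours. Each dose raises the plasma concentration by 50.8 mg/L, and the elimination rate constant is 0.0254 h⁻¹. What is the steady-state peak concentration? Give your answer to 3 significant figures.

Fraction remaining after one interval: e^(−kτ) = e^(−0.02540 × 36.0) = 0.4008
R = 1 / (1 − 0.4008) = 1.669
Css,max = 50.8 × 1.669 ≈ 84.8 mg/L

84.8 mg/L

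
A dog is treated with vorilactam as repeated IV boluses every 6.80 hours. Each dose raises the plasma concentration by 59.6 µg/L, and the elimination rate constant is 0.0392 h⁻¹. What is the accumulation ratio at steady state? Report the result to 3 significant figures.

4.27

Fraction remaining after one interval: e^(−kτ) = e^(−0.03920 × 6.80) = 0.7660
R = 1 / (1 − 0.7660) = 1 / 0.2340 ≈ 4.27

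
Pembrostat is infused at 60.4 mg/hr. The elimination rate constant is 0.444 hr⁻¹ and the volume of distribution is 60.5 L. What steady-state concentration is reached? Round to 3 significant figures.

CL = k · V = 0.444 × 60.5 = 26.86 L/hr
Css = rate / CL = 60.4 / 26.86 ≈ 2.25 µg/mL

2.25 µg/mL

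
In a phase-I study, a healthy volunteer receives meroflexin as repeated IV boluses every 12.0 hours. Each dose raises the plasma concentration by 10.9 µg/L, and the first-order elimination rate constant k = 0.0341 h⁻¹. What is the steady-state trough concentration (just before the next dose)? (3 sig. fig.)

Fraction remaining after one interval: e^(−kτ) = e^(−0.03410 × 12.0) = 0.6642
R = 1 / (1 − 0.6642) = 2.978
Css,max = 10.9 × 2.978 = 32.46 µg/L
Css,min = Css,max × e^(−kτ) = 32.46 × 0.6642 ≈ 21.6 µg/L

21.6 µg/L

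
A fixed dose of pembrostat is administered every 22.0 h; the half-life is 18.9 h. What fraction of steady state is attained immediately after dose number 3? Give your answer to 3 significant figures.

0.911

k = ln 2 / 18.9 = 0.03667 h⁻¹
f_n = 1 − e^(−nkτ) = 1 − e^(−3 × 0.03667 × 22.0) = 1 − e^(−2.421) = 1 − 0.08888 ≈ 0.911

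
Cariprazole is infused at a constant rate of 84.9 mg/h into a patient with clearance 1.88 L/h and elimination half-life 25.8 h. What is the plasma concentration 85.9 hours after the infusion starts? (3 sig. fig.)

Css = rate / CL = 84.9 / 1.88 = 45.16 mg/L
k = ln 2 / 25.8 = 0.02687 h⁻¹
C(t) = Css (1 − e^(−kt)) = 45.16 × (1 − e^(−2.308)) = 45.16 × 0.9005 ≈ 40.7 mg/L

40.7 mg/L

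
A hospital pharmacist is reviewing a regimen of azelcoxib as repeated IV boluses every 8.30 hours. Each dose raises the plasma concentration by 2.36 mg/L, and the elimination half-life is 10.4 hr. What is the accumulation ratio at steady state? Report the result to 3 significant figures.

k = ln 2 / 10.4 = 0.06665 hr⁻¹
Fraction remaining after one interval: e^(−kτ) = e^(−0.06665 × 8.30) = 0.5751
R = 1 / (1 − 0.5751) = 1 / 0.4249 ≈ 2.35

2.35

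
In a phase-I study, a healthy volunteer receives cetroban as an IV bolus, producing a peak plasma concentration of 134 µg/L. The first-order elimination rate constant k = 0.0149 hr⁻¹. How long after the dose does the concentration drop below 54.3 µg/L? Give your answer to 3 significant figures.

60.6 hours

C(t) = C₀ e^(−kt)  ⇒  t = ln(C₀/C) / k
t = ln(134/54.3) / 0.01490 = 0.9033 / 0.01490 ≈ 60.6 hours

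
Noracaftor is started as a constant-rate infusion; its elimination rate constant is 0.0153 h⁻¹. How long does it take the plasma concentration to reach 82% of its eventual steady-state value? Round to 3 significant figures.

f = 1 − e^(−kt)  ⇒  t = −ln(1 − f) / k
t = −ln(1 − 0.82) / 0.01530 = 1.715 / 0.01530 ≈ 112 hours

112 hours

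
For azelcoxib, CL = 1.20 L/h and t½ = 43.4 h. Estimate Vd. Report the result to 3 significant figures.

75.1 L

k = ln 2 / t½ = ln 2 / 43.4 = 0.01597 h⁻¹
V = CL / k = 1.20 / 0.01597 ≈ 75.1 L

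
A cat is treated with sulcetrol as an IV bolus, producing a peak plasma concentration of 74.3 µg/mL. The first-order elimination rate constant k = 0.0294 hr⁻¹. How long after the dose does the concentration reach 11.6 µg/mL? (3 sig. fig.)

63.2 hours

C(t) = C₀ e^(−kt)  ⇒  t = ln(C₀/C) / k
t = ln(74.3/11.6) / 0.02940 = 1.857 / 0.02940 ≈ 63.2 hours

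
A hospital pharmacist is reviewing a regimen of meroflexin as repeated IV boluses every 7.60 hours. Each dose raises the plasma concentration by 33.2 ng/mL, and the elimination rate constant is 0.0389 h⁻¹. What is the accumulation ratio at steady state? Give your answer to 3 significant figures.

Fraction remaining after one interval: e^(−kτ) = e^(−0.03890 × 7.60) = 0.7441
R = 1 / (1 − 0.7441) = 1 / 0.2559 ≈ 3.91

3.91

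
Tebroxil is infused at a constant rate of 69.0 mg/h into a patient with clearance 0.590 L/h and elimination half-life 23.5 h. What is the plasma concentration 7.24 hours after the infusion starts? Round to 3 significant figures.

Css = rate / CL = 69.0 / 0.590 = 116.9 µg/mL
k = ln 2 / 23.5 = 0.02950 h⁻¹
C(t) = Css (1 − e^(−kt)) = 116.9 × (1 − e^(−0.2135)) = 116.9 × 0.1923 ≈ 22.5 µg/mL

22.5 µg/mL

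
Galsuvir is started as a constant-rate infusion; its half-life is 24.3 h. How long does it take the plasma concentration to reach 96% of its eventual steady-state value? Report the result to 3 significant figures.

k = ln 2 / 24.3 = 0.02852 h⁻¹
f = 1 − e^(−kt)  ⇒  t = −ln(1 − f) / k
t = −ln(1 − 0.96) / 0.02852 = 3.219 / 0.02852 ≈ 113 hours

113 hours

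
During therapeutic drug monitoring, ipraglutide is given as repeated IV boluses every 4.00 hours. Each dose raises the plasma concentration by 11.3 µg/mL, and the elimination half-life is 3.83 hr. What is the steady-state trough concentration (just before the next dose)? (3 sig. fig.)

k = ln 2 / 3.83 = 0.1810 hr⁻¹
Fraction remaining after one interval: e^(−kτ) = e^(−0.1810 × 4.00) = 0.4849
R = 1 / (1 − 0.4849) = 1.941
Css,max = 11.3 × 1.941 = 21.94 µg/mL
Css,min = Css,max × e^(−kτ) = 21.94 × 0.4849 ≈ 10.6 µg/mL

10.6 µg/mL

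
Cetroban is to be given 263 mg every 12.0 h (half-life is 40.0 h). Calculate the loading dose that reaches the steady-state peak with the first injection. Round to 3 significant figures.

1400 mg

k = ln 2 / 40.0 = 0.01733 h⁻¹
Accumulation ratio R = 1 / (1 − e^(−kτ)) = 1 / (1 − e^(−0.01733×12.0)) = 1 / (1 − 0.8123) = 5.326
Loading dose = maintenance dose × R = 263 × 5.326 ≈ 1400 mg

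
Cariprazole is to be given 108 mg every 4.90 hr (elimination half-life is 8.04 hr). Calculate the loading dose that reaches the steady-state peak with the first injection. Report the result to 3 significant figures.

313 mg

k = ln 2 / 8.04 = 0.08621 hr⁻¹
Accumulation ratio R = 1 / (1 − e^(−kτ)) = 1 / (1 − e^(−0.08621×4.90)) = 1 / (1 − 0.6554) = 2.902
Loading dose = maintenance dose × R = 108 × 2.902 ≈ 313 mg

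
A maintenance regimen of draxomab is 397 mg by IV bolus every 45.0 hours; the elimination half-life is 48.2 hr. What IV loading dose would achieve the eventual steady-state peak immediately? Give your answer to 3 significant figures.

k = ln 2 / 48.2 = 0.01438 hr⁻¹
Accumulation ratio R = 1 / (1 − e^(−kτ)) = 1 / (1 − e^(−0.01438×45.0)) = 1 / (1 − 0.5235) = 2.099
Loading dose = maintenance dose × R = 397 × 2.099 ≈ 833 mg

833 mg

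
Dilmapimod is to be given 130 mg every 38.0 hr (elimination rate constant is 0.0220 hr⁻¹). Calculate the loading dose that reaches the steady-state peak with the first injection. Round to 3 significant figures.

Accumulation ratio R = 1 / (1 − e^(−kτ)) = 1 / (1 − e^(−0.02200×38.0)) = 1 / (1 − 0.4334) = 1.765
Loading dose = maintenance dose × R = 130 × 1.765 ≈ 229 mg

229 mg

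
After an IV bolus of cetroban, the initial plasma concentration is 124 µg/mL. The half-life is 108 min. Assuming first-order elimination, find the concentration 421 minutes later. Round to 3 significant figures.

8.32 µg/mL

k = ln 2 / 108 = 0.006418 min⁻¹
421 min is 3.898 half-lives, so C = 124 × (1/2)^3.898 = 124 × 0.06707 ≈ 8.32 µg/mL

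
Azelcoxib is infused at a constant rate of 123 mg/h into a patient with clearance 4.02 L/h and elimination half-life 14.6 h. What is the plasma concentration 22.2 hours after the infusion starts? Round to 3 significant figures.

19.9 µg/mL

Css = rate / CL = 123 / 4.02 = 30.60 µg/mL
k = ln 2 / 14.6 = 0.04748 h⁻¹
C(t) = Css (1 − e^(−kt)) = 30.60 × (1 − e^(−1.054)) = 30.60 × 0.6514 ≈ 19.9 µg/mL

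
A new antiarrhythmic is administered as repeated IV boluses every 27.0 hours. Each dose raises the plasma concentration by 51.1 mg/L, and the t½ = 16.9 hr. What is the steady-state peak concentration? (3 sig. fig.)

k = ln 2 / 16.9 = 0.04101 hr⁻¹
Fraction remaining after one interval: e^(−kτ) = e^(−0.04101 × 27.0) = 0.3304
R = 1 / (1 − 0.3304) = 1.493
Css,max = 51.1 × 1.493 ≈ 76.3 mg/L

76.3 mg/L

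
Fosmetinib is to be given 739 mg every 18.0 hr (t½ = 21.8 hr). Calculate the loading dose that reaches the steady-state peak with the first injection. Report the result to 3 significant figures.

1700 mg

k = ln 2 / 21.8 = 0.03180 hr⁻¹
Accumulation ratio R = 1 / (1 − e^(−kτ)) = 1 / (1 − e^(−0.03180×18.0)) = 1 / (1 − 0.5642) = 2.295
Loading dose = maintenance dose × R = 739 × 2.295 ≈ 1700 mg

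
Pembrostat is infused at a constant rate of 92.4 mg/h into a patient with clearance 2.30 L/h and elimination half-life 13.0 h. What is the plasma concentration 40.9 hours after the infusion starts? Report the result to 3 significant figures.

Css = rate / CL = 92.4 / 2.30 = 40.17 mg/L
k = ln 2 / 13.0 = 0.05332 h⁻¹
C(t) = Css (1 − e^(−kt)) = 40.17 × (1 − e^(−2.181)) = 40.17 × 0.8870 ≈ 35.6 mg/L

35.6 mg/L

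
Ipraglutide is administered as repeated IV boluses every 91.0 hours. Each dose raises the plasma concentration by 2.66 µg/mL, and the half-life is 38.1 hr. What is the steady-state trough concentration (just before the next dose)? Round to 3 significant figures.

k = ln 2 / 38.1 = 0.01819 hr⁻¹
Fraction remaining after one interval: e^(−kτ) = e^(−0.01819 × 91.0) = 0.1910
R = 1 / (1 − 0.1910) = 1.236
Css,max = 2.66 × 1.236 = 3.288 µg/mL
Css,min = Css,max × e^(−kτ) = 3.288 × 0.1910 ≈ 0.628 µg/mL

0.628 µg/mL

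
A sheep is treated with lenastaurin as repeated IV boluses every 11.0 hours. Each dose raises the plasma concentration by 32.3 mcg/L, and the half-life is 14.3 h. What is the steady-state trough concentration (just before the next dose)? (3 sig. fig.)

k = ln 2 / 14.3 = 0.04847 h⁻¹
Fraction remaining after one interval: e^(−kτ) = e^(−0.04847 × 11.0) = 0.5867
R = 1 / (1 − 0.5867) = 2.420
Css,max = 32.3 × 2.420 = 78.16 mcg/L
Css,min = Css,max × e^(−kτ) = 78.16 × 0.5867 ≈ 45.9 mcg/L

45.9 mcg/L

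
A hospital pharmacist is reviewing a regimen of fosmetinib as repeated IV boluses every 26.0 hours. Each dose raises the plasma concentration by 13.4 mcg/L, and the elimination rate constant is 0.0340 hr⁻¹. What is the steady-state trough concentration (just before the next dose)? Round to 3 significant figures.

9.43 mcg/L

Fraction remaining after one interval: e^(−kτ) = e^(−0.03400 × 26.0) = 0.4131
R = 1 / (1 − 0.4131) = 1.704
Css,max = 13.4 × 1.704 = 22.83 mcg/L
Css,min = Css,max × e^(−kτ) = 22.83 × 0.4131 ≈ 9.43 mcg/L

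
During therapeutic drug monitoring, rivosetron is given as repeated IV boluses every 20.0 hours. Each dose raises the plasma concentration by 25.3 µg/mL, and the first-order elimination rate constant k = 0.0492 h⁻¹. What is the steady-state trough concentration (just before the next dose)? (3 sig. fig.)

15.1 µg/mL

Fraction remaining after one interval: e^(−kτ) = e^(−0.04920 × 20.0) = 0.3738
R = 1 / (1 − 0.3738) = 1.597
Css,max = 25.3 × 1.597 = 40.40 µg/mL
Css,min = Css,max × e^(−kτ) = 40.40 × 0.3738 ≈ 15.1 µg/mL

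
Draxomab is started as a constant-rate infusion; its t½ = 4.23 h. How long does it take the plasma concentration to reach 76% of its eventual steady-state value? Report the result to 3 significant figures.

8.71 hours

k = ln 2 / 4.23 = 0.1639 h⁻¹
f = 1 − e^(−kt)  ⇒  t = −ln(1 − f) / k
t = −ln(1 − 0.76) / 0.1639 = 1.427 / 0.1639 ≈ 8.71 hours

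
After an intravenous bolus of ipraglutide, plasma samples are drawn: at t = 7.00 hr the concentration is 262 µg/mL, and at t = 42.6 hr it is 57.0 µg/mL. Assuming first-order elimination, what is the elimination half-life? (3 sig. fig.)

k = ln(C₁/C₂) / (t₂ − t₁) = ln(262/57.0) / (42.6 − 7.00)
  = 1.525 / 35.60 = 0.04285 hr⁻¹
t½ = ln 2 / k = ln 2 / 0.04285 ≈ 16.2 hours

16.2 hours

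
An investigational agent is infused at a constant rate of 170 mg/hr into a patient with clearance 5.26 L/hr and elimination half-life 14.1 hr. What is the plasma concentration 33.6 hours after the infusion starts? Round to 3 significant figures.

Css = rate / CL = 170 / 5.26 = 32.32 mg/L
k = ln 2 / 14.1 = 0.04916 hr⁻¹
C(t) = Css (1 − e^(−kt)) = 32.32 × (1 − e^(−1.652)) = 32.32 × 0.8083 ≈ 26.1 mg/L

26.1 mg/L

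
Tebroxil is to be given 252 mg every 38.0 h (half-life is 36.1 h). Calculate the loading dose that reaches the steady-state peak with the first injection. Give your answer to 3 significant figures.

487 mg

k = ln 2 / 36.1 = 0.01920 h⁻¹
Accumulation ratio R = 1 / (1 − e^(−kτ)) = 1 / (1 − e^(−0.01920×38.0)) = 1 / (1 − 0.4821) = 1.931
Loading dose = maintenance dose × R = 252 × 1.931 ≈ 487 mg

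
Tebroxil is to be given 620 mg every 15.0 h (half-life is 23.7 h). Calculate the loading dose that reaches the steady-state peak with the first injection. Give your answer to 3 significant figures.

1750 mg

k = ln 2 / 23.7 = 0.02925 h⁻¹
Accumulation ratio R = 1 / (1 − e^(−kτ)) = 1 / (1 − e^(−0.02925×15.0)) = 1 / (1 − 0.6449) = 2.816
Loading dose = maintenance dose × R = 620 × 2.816 ≈ 1750 mg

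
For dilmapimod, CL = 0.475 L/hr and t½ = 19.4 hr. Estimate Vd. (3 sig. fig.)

k = ln 2 / t½ = ln 2 / 19.4 = 0.03573 hr⁻¹
V = CL / k = 0.475 / 0.03573 ≈ 13.3 L

13.3 L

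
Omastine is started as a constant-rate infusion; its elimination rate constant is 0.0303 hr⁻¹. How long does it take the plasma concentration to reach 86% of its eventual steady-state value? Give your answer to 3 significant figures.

f = 1 − e^(−kt)  ⇒  t = −ln(1 − f) / k
t = −ln(1 − 0.86) / 0.03030 = 1.966 / 0.03030 ≈ 64.9 hours

64.9 hours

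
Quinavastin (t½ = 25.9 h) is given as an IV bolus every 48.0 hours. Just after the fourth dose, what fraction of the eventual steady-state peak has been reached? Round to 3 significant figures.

k = ln 2 / 25.9 = 0.02676 h⁻¹
f_n = 1 − e^(−nkτ) = 1 − e^(−4 × 0.02676 × 48.0) = 1 − e^(−5.138) = 1 − 0.005867 ≈ 0.994

0.994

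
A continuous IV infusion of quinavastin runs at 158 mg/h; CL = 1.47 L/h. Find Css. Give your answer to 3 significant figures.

107 µg/mL

Css = infusion rate / CL = 158 / 1.47 ≈ 107 µg/mL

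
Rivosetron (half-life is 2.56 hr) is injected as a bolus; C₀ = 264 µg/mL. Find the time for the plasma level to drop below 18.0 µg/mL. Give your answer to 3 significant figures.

9.92 hours

k = ln 2 / 2.56 = 0.2708 hr⁻¹
C(t) = C₀ e^(−kt)  ⇒  t = ln(C₀/C) / k
t = ln(264/18.0) / 0.2708 = 2.686 / 0.2708 ≈ 9.92 hours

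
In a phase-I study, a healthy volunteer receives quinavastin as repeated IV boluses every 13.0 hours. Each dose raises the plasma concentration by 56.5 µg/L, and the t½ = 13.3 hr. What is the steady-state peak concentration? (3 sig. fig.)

115 µg/L

k = ln 2 / 13.3 = 0.05212 hr⁻¹
Fraction remaining after one interval: e^(−kτ) = e^(−0.05212 × 13.0) = 0.5079
R = 1 / (1 − 0.5079) = 2.032
Css,max = 56.5 × 2.032 ≈ 115 µg/L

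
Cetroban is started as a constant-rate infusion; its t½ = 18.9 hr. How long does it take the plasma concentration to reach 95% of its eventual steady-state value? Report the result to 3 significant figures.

k = ln 2 / 18.9 = 0.03667 hr⁻¹
f = 1 − e^(−kt)  ⇒  t = −ln(1 − f) / k
t = −ln(1 − 0.95) / 0.03667 = 2.996 / 0.03667 ≈ 81.7 hours

81.7 hours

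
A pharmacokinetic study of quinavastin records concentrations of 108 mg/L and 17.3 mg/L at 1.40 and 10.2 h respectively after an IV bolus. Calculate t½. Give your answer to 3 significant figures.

k = ln(C₁/C₂) / (t₂ − t₁) = ln(108/17.3) / (10.2 − 1.40)
  = 1.831 / 8.800 = 0.2081 h⁻¹
t½ = ln 2 / k = ln 2 / 0.2081 ≈ 3.33 hours

3.33 hours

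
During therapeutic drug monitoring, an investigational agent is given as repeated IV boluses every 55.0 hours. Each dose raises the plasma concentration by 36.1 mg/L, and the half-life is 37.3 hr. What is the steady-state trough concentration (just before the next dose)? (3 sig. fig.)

k = ln 2 / 37.3 = 0.01858 hr⁻¹
Fraction remaining after one interval: e^(−kτ) = e^(−0.01858 × 55.0) = 0.3599
R = 1 / (1 − 0.3599) = 1.562
Css,max = 36.1 × 1.562 = 56.39 mg/L
Css,min = Css,max × e^(−kτ) = 56.39 × 0.3599 ≈ 20.3 mg/L

20.3 mg/L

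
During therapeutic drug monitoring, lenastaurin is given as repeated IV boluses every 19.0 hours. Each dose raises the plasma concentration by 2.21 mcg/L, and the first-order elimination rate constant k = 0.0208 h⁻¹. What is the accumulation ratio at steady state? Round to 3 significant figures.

Fraction remaining after one interval: e^(−kτ) = e^(−0.02080 × 19.0) = 0.6735
R = 1 / (1 − 0.6735) = 1 / 0.3265 ≈ 3.06

3.06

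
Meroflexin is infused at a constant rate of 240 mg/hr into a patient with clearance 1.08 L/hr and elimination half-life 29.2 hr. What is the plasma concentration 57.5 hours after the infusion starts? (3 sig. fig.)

165 mg/L

Css = rate / CL = 240 / 1.08 = 222.2 mg/L
k = ln 2 / 29.2 = 0.02374 hr⁻¹
C(t) = Css (1 − e^(−kt)) = 222.2 × (1 − e^(−1.365)) = 222.2 × 0.7446 ≈ 165 mg/L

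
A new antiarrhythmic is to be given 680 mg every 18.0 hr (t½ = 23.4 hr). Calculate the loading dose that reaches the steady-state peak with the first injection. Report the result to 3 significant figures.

1650 mg

k = ln 2 / 23.4 = 0.02962 hr⁻¹
Accumulation ratio R = 1 / (1 − e^(−kτ)) = 1 / (1 − e^(−0.02962×18.0)) = 1 / (1 − 0.5867) = 2.420
Loading dose = maintenance dose × R = 680 × 2.420 ≈ 1650 mg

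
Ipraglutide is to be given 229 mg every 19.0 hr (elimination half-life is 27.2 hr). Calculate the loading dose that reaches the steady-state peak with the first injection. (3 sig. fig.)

597 mg

k = ln 2 / 27.2 = 0.02548 hr⁻¹
Accumulation ratio R = 1 / (1 − e^(−kτ)) = 1 / (1 − e^(−0.02548×19.0)) = 1 / (1 − 0.6162) = 2.606
Loading dose = maintenance dose × R = 229 × 2.606 ≈ 597 mg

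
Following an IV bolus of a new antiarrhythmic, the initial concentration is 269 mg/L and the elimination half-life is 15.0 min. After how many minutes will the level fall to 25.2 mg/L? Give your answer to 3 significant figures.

k = ln 2 / 15.0 = 0.04621 min⁻¹
C(t) = C₀ e^(−kt)  ⇒  t = ln(C₀/C) / k
t = ln(269/25.2) / 0.04621 = 2.368 / 0.04621 ≈ 51.2 minutes

51.2 minutes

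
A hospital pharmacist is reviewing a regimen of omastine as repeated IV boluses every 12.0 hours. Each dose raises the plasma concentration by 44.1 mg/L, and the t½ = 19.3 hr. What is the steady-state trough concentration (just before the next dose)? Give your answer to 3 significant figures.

81.9 mg/L

k = ln 2 / 19.3 = 0.03591 hr⁻¹
Fraction remaining after one interval: e^(−kτ) = e^(−0.03591 × 12.0) = 0.6499
R = 1 / (1 − 0.6499) = 2.856
Css,max = 44.1 × 2.856 = 126.0 mg/L
Css,min = Css,max × e^(−kτ) = 126.0 × 0.6499 ≈ 81.9 mg/L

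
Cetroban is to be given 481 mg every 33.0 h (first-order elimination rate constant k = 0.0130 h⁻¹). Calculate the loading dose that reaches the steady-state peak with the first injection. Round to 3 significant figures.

Accumulation ratio R = 1 / (1 − e^(−kτ)) = 1 / (1 − e^(−0.01300×33.0)) = 1 / (1 − 0.6512) = 2.867
Loading dose = maintenance dose × R = 481 × 2.867 ≈ 1380 mg

1380 mg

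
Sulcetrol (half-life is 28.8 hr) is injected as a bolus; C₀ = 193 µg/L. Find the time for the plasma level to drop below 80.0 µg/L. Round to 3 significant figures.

36.6 hours

k = ln 2 / 28.8 = 0.02407 hr⁻¹
C(t) = C₀ e^(−kt)  ⇒  t = ln(C₀/C) / k
t = ln(193/80.0) / 0.02407 = 0.8807 / 0.02407 ≈ 36.6 hours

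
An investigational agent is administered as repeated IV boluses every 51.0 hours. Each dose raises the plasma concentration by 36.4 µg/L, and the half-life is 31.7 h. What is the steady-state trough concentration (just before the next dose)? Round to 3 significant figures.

17.8 µg/L

k = ln 2 / 31.7 = 0.02187 h⁻¹
Fraction remaining after one interval: e^(−kτ) = e^(−0.02187 × 51.0) = 0.3279
R = 1 / (1 − 0.3279) = 1.488
Css,max = 36.4 × 1.488 = 54.16 µg/L
Css,min = Css,max × e^(−kτ) = 54.16 × 0.3279 ≈ 17.8 µg/L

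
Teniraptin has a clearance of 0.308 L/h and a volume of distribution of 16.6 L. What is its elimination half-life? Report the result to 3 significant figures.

k = CL / V = 0.308 / 16.6 = 0.01855 h⁻¹
t½ = ln 2 / k = ln 2 / 0.01855 ≈ 37.4 hours

37.4 hours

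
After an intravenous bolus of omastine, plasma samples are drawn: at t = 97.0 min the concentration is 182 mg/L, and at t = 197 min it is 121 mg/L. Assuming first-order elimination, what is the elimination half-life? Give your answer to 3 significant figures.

k = ln(C₁/C₂) / (t₂ − t₁) = ln(182/121) / (197 − 97.0)
  = 0.4082 / 100.0 = 0.004082 min⁻¹
t½ = ln 2 / k = ln 2 / 0.004082 ≈ 170 minutes

170 minutes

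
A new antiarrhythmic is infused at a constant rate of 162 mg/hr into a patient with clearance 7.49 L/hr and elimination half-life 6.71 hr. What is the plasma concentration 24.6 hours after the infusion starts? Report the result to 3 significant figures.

19.9 mg/L

Css = rate / CL = 162 / 7.49 = 21.63 mg/L
k = ln 2 / 6.71 = 0.1033 hr⁻¹
C(t) = Css (1 − e^(−kt)) = 21.63 × (1 − e^(−2.541)) = 21.63 × 0.9212 ≈ 19.9 mg/L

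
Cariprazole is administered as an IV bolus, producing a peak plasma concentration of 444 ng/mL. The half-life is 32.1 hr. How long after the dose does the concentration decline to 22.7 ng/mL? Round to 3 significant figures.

138 hours

k = ln 2 / 32.1 = 0.02159 hr⁻¹
C(t) = C₀ e^(−kt)  ⇒  t = ln(C₀/C) / k
t = ln(444/22.7) / 0.02159 = 2.973 / 0.02159 ≈ 138 hours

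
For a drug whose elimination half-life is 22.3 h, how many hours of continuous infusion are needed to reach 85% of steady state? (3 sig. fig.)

61.0 hours

k = ln 2 / 22.3 = 0.03108 h⁻¹
f = 1 − e^(−kt)  ⇒  t = −ln(1 − f) / k
t = −ln(1 − 0.85) / 0.03108 = 1.897 / 0.03108 ≈ 61.0 hours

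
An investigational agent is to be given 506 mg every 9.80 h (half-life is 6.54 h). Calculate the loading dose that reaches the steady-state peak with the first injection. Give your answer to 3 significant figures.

783 mg

k = ln 2 / 6.54 = 0.1060 h⁻¹
Accumulation ratio R = 1 / (1 − e^(−kτ)) = 1 / (1 − e^(−0.1060×9.80)) = 1 / (1 − 0.3539) = 1.548
Loading dose = maintenance dose × R = 506 × 1.548 ≈ 783 mg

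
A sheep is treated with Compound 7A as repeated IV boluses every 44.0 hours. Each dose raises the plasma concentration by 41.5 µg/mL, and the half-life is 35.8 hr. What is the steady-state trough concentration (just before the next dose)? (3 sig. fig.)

30.9 µg/mL

k = ln 2 / 35.8 = 0.01936 hr⁻¹
Fraction remaining after one interval: e^(−kτ) = e^(−0.01936 × 44.0) = 0.4266
R = 1 / (1 − 0.4266) = 1.744
Css,max = 41.5 × 1.744 = 72.38 µg/mL
Css,min = Css,max × e^(−kτ) = 72.38 × 0.4266 ≈ 30.9 µg/mL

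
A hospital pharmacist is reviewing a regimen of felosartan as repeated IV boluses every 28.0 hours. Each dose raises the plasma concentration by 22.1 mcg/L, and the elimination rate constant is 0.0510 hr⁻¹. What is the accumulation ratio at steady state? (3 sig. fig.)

1.32

Fraction remaining after one interval: e^(−kτ) = e^(−0.05100 × 28.0) = 0.2398
R = 1 / (1 − 0.2398) = 1 / 0.7602 ≈ 1.32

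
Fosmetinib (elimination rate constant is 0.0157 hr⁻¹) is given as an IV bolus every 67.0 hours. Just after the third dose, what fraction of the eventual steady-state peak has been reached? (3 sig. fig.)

f_n = 1 − e^(−nkτ) = 1 − e^(−3 × 0.01570 × 67.0) = 1 − e^(−3.156) = 1 − 0.04261 ≈ 0.957

0.957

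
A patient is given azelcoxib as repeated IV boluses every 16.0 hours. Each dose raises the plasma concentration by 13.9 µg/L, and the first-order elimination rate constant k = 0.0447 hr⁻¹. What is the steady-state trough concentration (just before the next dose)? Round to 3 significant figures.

13.3 µg/L

Fraction remaining after one interval: e^(−kτ) = e^(−0.04470 × 16.0) = 0.4891
R = 1 / (1 − 0.4891) = 1.957
Css,max = 13.9 × 1.957 = 27.21 µg/L
Css,min = Css,max × e^(−kτ) = 27.21 × 0.4891 ≈ 13.3 µg/L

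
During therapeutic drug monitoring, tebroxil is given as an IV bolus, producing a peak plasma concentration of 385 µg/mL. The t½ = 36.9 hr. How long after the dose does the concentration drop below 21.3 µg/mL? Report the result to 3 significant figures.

k = ln 2 / 36.9 = 0.01878 hr⁻¹
C(t) = C₀ e^(−kt)  ⇒  t = ln(C₀/C) / k
t = ln(385/21.3) / 0.01878 = 2.895 / 0.01878 ≈ 154 hours

154 hours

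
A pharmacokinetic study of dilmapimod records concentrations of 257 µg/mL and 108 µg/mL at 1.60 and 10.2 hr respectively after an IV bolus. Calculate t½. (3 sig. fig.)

k = ln(C₁/C₂) / (t₂ − t₁) = ln(257/108) / (10.2 − 1.60)
  = 0.8669 / 8.600 = 0.1008 hr⁻¹
t½ = ln 2 / k = ln 2 / 0.1008 ≈ 6.88 hours

6.88 hours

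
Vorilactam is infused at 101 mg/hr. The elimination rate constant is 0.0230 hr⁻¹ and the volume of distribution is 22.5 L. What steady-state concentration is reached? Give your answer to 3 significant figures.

CL = k · V = 0.0230 × 22.5 = 0.5175 L/hr
Css = rate / CL = 101 / 0.5175 ≈ 195 µg/mL

195 µg/mL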